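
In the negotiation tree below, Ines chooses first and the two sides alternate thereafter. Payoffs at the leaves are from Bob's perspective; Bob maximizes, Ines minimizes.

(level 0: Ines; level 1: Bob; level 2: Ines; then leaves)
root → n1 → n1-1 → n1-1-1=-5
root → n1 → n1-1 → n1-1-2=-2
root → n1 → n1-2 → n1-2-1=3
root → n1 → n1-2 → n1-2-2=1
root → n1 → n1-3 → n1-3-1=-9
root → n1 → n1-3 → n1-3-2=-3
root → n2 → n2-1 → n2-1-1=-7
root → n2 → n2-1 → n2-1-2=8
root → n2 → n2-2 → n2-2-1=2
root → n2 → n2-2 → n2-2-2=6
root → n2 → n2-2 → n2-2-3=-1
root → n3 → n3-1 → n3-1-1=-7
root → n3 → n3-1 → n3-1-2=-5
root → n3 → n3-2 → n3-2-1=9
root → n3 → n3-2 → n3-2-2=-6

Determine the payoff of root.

-6

n1-1 (Ines): min(-5, -2) = -5
n1-2 (Ines): min(3, 1) = 1
n1-3 (Ines): min(-9, -3) = -9
n1 (Bob): max(-5, 1, -9) = 1
n2-1 (Ines): min(-7, 8) = -7
n2-2 (Ines): min(2, 6, -1) = -1
n2 (Bob): max(-7, -1) = -1
n3-1 (Ines): min(-7, -5) = -7
n3-2 (Ines): min(9, -6) = -6
n3 (Bob): max(-7, -6) = -6
root (Ines): min(1, -1, -6) = -6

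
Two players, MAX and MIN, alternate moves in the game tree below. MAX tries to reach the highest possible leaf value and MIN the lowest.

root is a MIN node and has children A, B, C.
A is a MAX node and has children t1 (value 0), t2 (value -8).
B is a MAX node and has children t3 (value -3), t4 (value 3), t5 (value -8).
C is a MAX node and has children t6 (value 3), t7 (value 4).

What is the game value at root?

A (MAX): max(0, -8) = 0
B (MAX): max(-3, 3, -8) = 3
C (MAX): max(3, 4) = 4
root (MIN): min(0, 3, 4) = 0

0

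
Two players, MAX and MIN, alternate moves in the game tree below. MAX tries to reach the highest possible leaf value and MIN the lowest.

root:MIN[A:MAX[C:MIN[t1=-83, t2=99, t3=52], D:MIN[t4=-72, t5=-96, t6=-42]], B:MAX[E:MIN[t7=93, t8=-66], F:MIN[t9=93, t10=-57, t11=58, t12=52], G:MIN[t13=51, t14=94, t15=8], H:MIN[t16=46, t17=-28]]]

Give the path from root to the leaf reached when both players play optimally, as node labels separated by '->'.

C (MIN): min(-83, 99, 52) = -83
D (MIN): min(-72, -96, -42) = -96
A (MAX): max(-83, -96) = -83
E (MIN): min(93, -66) = -66
F (MIN): min(93, -57, 58, 52) = -57
G (MIN): min(51, 94, 8) = 8
H (MIN): min(46, -28) = -28
B (MAX): max(-66, -57, 8, -28) = 8
root (MIN): min(-83, 8) = -83
At root, MIN picks A (lowest: -83).
At A, MAX picks C (highest: -83).
At C, MIN picks t1 (lowest: -83).
Terminal value -83.

root -> A -> C -> t1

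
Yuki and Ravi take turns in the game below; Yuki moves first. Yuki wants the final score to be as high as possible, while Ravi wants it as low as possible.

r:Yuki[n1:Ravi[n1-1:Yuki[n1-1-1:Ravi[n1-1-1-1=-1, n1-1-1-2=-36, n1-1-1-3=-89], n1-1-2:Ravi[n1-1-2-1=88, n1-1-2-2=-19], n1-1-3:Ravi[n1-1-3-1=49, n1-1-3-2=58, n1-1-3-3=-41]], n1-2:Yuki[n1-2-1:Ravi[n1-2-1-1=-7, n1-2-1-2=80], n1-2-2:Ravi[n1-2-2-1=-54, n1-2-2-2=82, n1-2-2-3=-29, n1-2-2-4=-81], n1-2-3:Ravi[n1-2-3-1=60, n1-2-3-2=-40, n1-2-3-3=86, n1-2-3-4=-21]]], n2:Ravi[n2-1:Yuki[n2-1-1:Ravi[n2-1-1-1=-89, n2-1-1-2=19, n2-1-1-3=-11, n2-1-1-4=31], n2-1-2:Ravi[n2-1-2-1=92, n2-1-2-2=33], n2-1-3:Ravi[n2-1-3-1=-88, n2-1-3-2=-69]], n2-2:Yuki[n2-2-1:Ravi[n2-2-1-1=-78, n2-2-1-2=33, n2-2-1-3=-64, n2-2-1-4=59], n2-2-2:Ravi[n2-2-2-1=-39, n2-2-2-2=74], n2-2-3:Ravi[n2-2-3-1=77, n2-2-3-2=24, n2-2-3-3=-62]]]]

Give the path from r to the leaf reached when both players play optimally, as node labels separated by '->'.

n1-1-1 (Ravi): min(-1, -36, -89) = -89
n1-1-2 (Ravi): min(88, -19) = -19
n1-1-3 (Ravi): min(49, 58, -41) = -41
n1-1 (Yuki): max(-89, -19, -41) = -19
n1-2-1 (Ravi): min(-7, 80) = -7
n1-2-2 (Ravi): min(-54, 82, -29, -81) = -81
n1-2-3 (Ravi): min(60, -40, 86, -21) = -40
n1-2 (Yuki): max(-7, -81, -40) = -7
n1 (Ravi): min(-19, -7) = -19
n2-1-1 (Ravi): min(-89, 19, -11, 31) = -89
n2-1-2 (Ravi): min(92, 33) = 33
n2-1-3 (Ravi): min(-88, -69) = -88
n2-1 (Yuki): max(-89, 33, -88) = 33
n2-2-1 (Ravi): min(-78, 33, -64, 59) = -78
n2-2-2 (Ravi): min(-39, 74) = -39
n2-2-3 (Ravi): min(77, 24, -62) = -62
n2-2 (Yuki): max(-78, -39, -62) = -39
n2 (Ravi): min(33, -39) = -39
r (Yuki): max(-19, -39) = -19
At r, Yuki picks n1 (highest: -19).
At n1, Ravi picks n1-1 (lowest: -19).
At n1-1, Yuki picks n1-1-2 (highest: -19).
At n1-1-2, Ravi picks n1-1-2-2 (lowest: -19).
Terminal value -19.

r -> n1 -> n1-1 -> n1-1-2 -> n1-1-2-2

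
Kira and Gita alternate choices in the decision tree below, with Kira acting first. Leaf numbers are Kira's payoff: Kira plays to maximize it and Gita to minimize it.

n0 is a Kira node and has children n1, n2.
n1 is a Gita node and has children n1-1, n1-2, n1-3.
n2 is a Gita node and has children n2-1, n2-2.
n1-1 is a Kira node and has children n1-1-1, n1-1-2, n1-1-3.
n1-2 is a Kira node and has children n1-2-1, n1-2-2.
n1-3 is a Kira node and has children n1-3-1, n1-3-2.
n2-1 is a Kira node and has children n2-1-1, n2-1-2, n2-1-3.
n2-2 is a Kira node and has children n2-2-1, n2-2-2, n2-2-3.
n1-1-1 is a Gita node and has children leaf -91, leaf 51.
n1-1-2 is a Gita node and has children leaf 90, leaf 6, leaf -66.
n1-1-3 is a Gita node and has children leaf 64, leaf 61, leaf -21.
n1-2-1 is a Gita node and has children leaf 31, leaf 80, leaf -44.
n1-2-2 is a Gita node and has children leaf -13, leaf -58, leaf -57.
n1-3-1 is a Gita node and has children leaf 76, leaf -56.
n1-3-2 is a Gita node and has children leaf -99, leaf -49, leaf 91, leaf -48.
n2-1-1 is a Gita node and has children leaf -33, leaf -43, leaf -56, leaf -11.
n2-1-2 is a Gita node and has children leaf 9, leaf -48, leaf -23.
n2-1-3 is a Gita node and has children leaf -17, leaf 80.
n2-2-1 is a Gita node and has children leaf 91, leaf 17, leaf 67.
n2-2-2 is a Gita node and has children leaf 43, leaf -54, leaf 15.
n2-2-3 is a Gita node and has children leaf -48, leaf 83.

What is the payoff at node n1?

-56

n1-1-1 (Gita): min(-91, 51) = -91
n1-1-2 (Gita): min(90, 6, -66) = -66
n1-1-3 (Gita): min(64, 61, -21) = -21
n1-1 (Kira): max(-91, -66, -21) = -21
n1-2-1 (Gita): min(31, 80, -44) = -44
n1-2-2 (Gita): min(-13, -58, -57) = -58
n1-2 (Kira): max(-44, -58) = -44
n1-3-1 (Gita): min(76, -56) = -56
n1-3-2 (Gita): min(-99, -49, 91, -48) = -99
n1-3 (Kira): max(-56, -99) = -56
n1 (Gita): min(-21, -44, -56) = -56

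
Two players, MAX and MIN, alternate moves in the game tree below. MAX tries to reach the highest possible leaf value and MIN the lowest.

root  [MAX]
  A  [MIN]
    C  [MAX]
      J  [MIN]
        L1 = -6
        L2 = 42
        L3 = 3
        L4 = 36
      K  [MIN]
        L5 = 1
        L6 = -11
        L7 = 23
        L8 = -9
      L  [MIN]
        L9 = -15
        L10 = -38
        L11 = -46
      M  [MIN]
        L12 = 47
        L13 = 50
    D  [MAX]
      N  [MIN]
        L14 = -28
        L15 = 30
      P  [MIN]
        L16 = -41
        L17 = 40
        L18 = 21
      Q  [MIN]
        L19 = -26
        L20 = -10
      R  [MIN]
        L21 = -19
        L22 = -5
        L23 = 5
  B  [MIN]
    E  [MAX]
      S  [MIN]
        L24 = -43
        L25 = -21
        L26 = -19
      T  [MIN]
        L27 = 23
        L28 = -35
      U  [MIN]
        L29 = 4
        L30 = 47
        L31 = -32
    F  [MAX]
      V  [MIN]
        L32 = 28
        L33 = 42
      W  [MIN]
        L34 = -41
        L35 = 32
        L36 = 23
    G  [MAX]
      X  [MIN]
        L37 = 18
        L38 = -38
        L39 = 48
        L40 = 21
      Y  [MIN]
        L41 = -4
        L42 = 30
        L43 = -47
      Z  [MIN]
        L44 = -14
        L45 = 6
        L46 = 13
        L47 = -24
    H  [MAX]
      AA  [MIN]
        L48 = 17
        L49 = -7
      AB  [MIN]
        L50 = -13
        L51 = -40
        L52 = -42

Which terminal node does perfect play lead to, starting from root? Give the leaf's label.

L21

J (MIN): min(-6, 42, 3, 36) = -6
K (MIN): min(1, -11, 23, -9) = -11
L (MIN): min(-15, -38, -46) = -46
M (MIN): min(47, 50) = 47
C (MAX): max(-6, -11, -46, 47) = 47
N (MIN): min(-28, 30) = -28
P (MIN): min(-41, 40, 21) = -41
Q (MIN): min(-26, -10) = -26
R (MIN): min(-19, -5, 5) = -19
D (MAX): max(-28, -41, -26, -19) = -19
A (MIN): min(47, -19) = -19
S (MIN): min(-43, -21, -19) = -43
T (MIN): min(23, -35) = -35
U (MIN): min(4, 47, -32) = -32
E (MAX): max(-43, -35, -32) = -32
V (MIN): min(28, 42) = 28
W (MIN): min(-41, 32, 23) = -41
F (MAX): max(28, -41) = 28
X (MIN): min(18, -38, 48, 21) = -38
Y (MIN): min(-4, 30, -47) = -47
Z (MIN): min(-14, 6, 13, -24) = -24
G (MAX): max(-38, -47, -24) = -24
AA (MIN): min(17, -7) = -7
AB (MIN): min(-13, -40, -42) = -42
H (MAX): max(-7, -42) = -7
B (MIN): min(-32, 28, -24, -7) = -32
root (MAX): max(-19, -32) = -19
At root, MAX picks A (highest: -19).
At A, MIN picks D (lowest: -19).
At D, MAX picks R (highest: -19).
At R, MIN picks L21 (lowest: -19).
Terminal value -19.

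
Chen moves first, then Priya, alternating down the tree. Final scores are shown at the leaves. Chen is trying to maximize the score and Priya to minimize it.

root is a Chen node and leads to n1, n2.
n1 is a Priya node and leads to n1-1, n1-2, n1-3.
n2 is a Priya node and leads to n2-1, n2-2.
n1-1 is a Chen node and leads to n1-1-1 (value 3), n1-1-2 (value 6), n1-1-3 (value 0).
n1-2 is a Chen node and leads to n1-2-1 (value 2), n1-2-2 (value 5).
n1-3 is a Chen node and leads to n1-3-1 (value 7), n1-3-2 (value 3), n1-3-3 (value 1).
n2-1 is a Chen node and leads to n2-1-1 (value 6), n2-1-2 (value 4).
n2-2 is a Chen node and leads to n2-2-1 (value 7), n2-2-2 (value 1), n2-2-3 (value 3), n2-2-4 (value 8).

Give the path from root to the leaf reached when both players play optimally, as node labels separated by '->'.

n1-1 (Chen): max(3, 6, 0) = 6
n1-2 (Chen): max(2, 5) = 5
n1-3 (Chen): max(7, 3, 1) = 7
n1 (Priya): min(6, 5, 7) = 5
n2-1 (Chen): max(6, 4) = 6
n2-2 (Chen): max(7, 1, 3, 8) = 8
n2 (Priya): min(6, 8) = 6
root (Chen): max(5, 6) = 6
At root, Chen picks n2 (highest: 6).
At n2, Priya picks n2-1 (lowest: 6).
At n2-1, Chen picks n2-1-1 (highest: 6).
Terminal value 6.

root -> n2 -> n2-1 -> n2-1-1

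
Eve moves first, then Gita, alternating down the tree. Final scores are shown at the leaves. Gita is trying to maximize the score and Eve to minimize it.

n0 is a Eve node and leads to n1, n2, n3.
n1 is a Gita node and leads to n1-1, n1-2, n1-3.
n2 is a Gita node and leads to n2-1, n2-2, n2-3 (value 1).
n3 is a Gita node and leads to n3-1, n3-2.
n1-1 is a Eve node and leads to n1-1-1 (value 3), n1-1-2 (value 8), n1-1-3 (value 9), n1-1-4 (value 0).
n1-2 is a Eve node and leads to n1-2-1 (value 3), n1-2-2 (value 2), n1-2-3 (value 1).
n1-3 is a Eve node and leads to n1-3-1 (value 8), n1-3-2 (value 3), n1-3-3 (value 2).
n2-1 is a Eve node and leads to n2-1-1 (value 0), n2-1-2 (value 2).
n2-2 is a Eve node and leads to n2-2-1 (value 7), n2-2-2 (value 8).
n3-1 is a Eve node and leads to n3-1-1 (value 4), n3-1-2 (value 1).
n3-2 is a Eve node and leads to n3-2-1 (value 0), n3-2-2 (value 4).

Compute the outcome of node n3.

1

n3-1 (Eve): min(4, 1) = 1
n3-2 (Eve): min(0, 4) = 0
n3 (Gita): max(1, 0) = 1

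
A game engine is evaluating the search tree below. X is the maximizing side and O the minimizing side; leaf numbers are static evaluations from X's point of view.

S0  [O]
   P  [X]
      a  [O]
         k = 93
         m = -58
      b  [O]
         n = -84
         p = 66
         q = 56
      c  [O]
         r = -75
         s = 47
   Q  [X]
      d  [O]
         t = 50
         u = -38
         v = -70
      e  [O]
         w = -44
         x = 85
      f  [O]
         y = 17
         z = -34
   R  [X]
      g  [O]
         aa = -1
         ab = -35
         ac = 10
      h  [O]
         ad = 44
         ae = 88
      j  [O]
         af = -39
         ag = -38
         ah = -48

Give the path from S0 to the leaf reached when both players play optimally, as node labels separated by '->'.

S0 -> P -> a -> m

a (O): min(93, -58) = -58
b (O): min(-84, 66, 56) = -84
c (O): min(-75, 47) = -75
P (X): max(-58, -84, -75) = -58
d (O): min(50, -38, -70) = -70
e (O): min(-44, 85) = -44
f (O): min(17, -34) = -34
Q (X): max(-70, -44, -34) = -34
g (O): min(-1, -35, 10) = -35
h (O): min(44, 88) = 44
j (O): min(-39, -38, -48) = -48
R (X): max(-35, 44, -48) = 44
S0 (O): min(-58, -34, 44) = -58
At S0, O picks P (lowest: -58).
At P, X picks a (highest: -58).
At a, O picks m (lowest: -58).
Terminal value -58.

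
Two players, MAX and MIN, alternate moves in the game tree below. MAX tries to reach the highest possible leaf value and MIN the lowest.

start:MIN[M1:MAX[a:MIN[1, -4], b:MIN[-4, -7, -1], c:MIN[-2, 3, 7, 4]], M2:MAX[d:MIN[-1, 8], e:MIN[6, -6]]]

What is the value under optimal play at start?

a (MIN): min(1, -4) = -4
b (MIN): min(-4, -7, -1) = -7
c (MIN): min(-2, 3, 7, 4) = -2
M1 (MAX): max(-4, -7, -2) = -2
d (MIN): min(-1, 8) = -1
e (MIN): min(6, -6) = -6
M2 (MAX): max(-1, -6) = -1
start (MIN): min(-2, -1) = -2

-2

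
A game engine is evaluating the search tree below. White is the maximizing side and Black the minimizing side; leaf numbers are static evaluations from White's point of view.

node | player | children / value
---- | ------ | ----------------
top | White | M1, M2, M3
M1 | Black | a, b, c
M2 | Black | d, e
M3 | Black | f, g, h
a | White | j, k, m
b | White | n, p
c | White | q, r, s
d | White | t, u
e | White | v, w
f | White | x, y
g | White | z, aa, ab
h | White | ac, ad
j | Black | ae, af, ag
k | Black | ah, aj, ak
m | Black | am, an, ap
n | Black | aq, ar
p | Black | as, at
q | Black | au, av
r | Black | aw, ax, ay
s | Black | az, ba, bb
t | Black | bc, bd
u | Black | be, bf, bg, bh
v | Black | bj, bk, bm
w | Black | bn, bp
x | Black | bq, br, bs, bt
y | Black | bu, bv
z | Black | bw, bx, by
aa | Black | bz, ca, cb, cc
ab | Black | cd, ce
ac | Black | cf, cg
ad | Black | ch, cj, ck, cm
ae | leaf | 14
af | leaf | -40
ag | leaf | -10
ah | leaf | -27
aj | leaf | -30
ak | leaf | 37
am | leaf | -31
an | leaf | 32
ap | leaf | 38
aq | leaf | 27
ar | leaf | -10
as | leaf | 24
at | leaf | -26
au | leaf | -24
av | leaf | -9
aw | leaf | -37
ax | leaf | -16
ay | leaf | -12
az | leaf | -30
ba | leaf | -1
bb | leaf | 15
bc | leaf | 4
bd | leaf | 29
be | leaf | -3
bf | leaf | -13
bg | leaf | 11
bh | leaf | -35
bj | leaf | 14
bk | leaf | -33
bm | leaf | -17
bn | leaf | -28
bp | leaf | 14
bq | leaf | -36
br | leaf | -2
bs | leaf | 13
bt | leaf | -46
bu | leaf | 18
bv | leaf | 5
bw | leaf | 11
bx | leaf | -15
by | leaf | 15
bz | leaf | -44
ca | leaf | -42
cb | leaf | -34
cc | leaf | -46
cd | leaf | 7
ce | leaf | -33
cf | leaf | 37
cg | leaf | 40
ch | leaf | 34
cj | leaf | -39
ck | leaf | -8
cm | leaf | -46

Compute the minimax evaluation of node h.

37

ac (Black): min(37, 40) = 37
ad (Black): min(34, -39, -8, -46) = -46
h (White): max(37, -46) = 37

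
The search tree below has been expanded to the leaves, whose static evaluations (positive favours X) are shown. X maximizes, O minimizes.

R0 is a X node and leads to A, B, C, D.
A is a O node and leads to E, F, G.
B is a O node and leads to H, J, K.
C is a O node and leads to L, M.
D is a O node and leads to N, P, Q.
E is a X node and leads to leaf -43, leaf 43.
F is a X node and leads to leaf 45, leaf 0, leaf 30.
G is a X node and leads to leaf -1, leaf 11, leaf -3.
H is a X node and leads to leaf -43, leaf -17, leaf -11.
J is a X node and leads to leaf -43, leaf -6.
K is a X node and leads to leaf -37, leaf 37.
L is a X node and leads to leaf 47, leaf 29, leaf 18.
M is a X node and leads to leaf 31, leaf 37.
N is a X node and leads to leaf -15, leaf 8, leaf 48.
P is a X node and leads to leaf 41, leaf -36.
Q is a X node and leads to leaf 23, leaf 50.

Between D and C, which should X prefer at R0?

D

N (X): max(-15, 8, 48) = 48
P (X): max(41, -36) = 41
Q (X): max(23, 50) = 50
D (O): min(48, 41, 50) = 41
L (X): max(47, 29, 18) = 47
M (X): max(31, 37) = 37
C (O): min(47, 37) = 37
X prefers the higher value; D=41, C=37. D is better since 41 > 37.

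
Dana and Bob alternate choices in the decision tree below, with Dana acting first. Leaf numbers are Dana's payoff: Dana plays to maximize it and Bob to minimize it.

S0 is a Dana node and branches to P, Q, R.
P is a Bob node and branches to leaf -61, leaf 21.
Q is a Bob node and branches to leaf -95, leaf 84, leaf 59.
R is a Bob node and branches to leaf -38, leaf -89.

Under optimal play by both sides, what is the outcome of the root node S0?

-61

P (Bob): min(-61, 21) = -61
Q (Bob): min(-95, 84, 59) = -95
R (Bob): min(-38, -89) = -89
S0 (Dana): max(-61, -95, -89) = -61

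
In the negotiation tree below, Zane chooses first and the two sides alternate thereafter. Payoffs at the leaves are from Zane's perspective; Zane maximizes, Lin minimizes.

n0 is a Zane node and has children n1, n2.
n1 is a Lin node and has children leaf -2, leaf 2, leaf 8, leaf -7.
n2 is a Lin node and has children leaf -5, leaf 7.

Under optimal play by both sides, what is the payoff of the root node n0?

n1 (Lin): min(-2, 2, 8, -7) = -7
n2 (Lin): min(-5, 7) = -5
n0 (Zane): max(-7, -5) = -5

-5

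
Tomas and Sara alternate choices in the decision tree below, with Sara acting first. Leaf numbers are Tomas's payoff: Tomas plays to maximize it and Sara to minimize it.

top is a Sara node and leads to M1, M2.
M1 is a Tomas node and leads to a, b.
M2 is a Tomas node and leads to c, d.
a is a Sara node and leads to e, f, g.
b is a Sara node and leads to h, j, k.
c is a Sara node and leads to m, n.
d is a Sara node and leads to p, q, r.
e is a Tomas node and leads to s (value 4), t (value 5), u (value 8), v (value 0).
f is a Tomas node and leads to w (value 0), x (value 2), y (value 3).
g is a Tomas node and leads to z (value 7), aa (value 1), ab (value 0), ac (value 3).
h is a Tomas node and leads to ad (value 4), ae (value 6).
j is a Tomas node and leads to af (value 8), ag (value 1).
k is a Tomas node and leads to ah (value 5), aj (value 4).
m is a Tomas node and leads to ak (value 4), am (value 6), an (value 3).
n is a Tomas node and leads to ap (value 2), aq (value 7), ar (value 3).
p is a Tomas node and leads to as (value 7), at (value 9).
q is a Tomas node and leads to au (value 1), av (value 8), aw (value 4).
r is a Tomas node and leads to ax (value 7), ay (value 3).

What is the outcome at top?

5

e (Tomas): max(4, 5, 8, 0) = 8
f (Tomas): max(0, 2, 3) = 3
g (Tomas): max(7, 1, 0, 3) = 7
a (Sara): min(8, 3, 7) = 3
h (Tomas): max(4, 6) = 6
j (Tomas): max(8, 1) = 8
k (Tomas): max(5, 4) = 5
b (Sara): min(6, 8, 5) = 5
M1 (Tomas): max(3, 5) = 5
m (Tomas): max(4, 6, 3) = 6
n (Tomas): max(2, 7, 3) = 7
c (Sara): min(6, 7) = 6
p (Tomas): max(7, 9) = 9
q (Tomas): max(1, 8, 4) = 8
r (Tomas): max(7, 3) = 7
d (Sara): min(9, 8, 7) = 7
M2 (Tomas): max(6, 7) = 7
top (Sara): min(5, 7) = 5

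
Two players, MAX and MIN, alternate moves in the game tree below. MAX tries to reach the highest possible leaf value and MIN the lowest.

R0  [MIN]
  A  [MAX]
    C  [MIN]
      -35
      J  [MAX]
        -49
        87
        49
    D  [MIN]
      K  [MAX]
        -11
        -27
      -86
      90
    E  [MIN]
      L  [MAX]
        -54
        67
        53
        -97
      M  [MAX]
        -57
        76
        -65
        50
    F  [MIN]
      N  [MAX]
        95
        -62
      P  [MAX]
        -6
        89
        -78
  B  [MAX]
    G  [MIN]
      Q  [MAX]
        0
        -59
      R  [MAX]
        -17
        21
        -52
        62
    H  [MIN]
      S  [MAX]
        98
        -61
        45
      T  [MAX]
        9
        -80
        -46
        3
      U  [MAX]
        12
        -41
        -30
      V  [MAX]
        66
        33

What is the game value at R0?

9

J (MAX): max(-49, 87, 49) = 87
C (MIN): min(-35, 87) = -35
K (MAX): max(-11, -27) = -11
D (MIN): min(-11, -86, 90) = -86
L (MAX): max(-54, 67, 53, -97) = 67
M (MAX): max(-57, 76, -65, 50) = 76
E (MIN): min(67, 76) = 67
N (MAX): max(95, -62) = 95
P (MAX): max(-6, 89, -78) = 89
F (MIN): min(95, 89) = 89
A (MAX): max(-35, -86, 67, 89) = 89
Q (MAX): max(0, -59) = 0
R (MAX): max(-17, 21, -52, 62) = 62
G (MIN): min(0, 62) = 0
S (MAX): max(98, -61, 45) = 98
T (MAX): max(9, -80, -46, 3) = 9
U (MAX): max(12, -41, -30) = 12
V (MAX): max(66, 33) = 66
H (MIN): min(98, 9, 12, 66) = 9
B (MAX): max(0, 9) = 9
R0 (MIN): min(89, 9) = 9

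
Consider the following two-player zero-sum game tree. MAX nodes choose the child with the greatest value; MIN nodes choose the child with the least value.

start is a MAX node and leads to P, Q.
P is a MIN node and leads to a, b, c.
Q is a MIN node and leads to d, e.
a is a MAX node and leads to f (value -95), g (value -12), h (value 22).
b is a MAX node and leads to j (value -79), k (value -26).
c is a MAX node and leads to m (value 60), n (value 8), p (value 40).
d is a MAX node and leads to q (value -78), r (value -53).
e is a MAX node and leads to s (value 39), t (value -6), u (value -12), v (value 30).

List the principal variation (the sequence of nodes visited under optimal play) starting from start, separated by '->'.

start -> P -> b -> k

a (MAX): max(-95, -12, 22) = 22
b (MAX): max(-79, -26) = -26
c (MAX): max(60, 8, 40) = 60
P (MIN): min(22, -26, 60) = -26
d (MAX): max(-78, -53) = -53
e (MAX): max(39, -6, -12, 30) = 39
Q (MIN): min(-53, 39) = -53
start (MAX): max(-26, -53) = -26
At start, MAX picks P (highest: -26).
At P, MIN picks b (lowest: -26).
At b, MAX picks k (highest: -26).
Terminal value -26.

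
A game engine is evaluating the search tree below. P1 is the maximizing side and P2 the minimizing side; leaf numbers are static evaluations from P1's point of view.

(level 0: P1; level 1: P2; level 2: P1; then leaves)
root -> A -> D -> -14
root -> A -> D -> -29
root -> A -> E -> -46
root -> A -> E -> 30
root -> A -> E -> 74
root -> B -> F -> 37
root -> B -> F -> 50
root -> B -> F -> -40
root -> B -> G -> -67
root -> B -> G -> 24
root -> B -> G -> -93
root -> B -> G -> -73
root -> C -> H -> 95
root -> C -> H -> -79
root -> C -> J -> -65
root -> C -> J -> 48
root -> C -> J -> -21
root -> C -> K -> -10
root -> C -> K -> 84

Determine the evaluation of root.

D (P1): max(-14, -29) = -14
E (P1): max(-46, 30, 74) = 74
A (P2): min(-14, 74) = -14
F (P1): max(37, 50, -40) = 50
G (P1): max(-67, 24, -93, -73) = 24
B (P2): min(50, 24) = 24
H (P1): max(95, -79) = 95
J (P1): max(-65, 48, -21) = 48
K (P1): max(-10, 84) = 84
C (P2): min(95, 48, 84) = 48
root (P1): max(-14, 24, 48) = 48

48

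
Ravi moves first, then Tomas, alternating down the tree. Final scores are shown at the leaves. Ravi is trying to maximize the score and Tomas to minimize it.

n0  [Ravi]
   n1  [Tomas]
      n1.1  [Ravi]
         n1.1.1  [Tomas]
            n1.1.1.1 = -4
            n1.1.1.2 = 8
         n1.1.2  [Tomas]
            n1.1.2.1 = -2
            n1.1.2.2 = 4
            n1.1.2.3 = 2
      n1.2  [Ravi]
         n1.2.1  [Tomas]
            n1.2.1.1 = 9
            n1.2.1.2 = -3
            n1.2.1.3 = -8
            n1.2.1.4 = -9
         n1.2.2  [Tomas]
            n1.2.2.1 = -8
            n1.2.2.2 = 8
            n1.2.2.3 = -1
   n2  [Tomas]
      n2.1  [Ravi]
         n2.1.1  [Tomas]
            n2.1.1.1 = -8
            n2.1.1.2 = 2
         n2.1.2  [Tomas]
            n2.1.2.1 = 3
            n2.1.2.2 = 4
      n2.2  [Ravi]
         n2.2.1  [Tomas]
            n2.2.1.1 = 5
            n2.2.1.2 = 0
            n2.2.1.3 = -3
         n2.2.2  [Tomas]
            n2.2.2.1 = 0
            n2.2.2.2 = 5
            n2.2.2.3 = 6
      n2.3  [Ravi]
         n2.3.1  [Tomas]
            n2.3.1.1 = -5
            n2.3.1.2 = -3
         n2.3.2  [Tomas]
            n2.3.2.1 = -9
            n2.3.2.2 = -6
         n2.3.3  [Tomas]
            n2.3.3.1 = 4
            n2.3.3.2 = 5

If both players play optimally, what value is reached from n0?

0

n1.1.1 (Tomas): min(-4, 8) = -4
n1.1.2 (Tomas): min(-2, 4, 2) = -2
n1.1 (Ravi): max(-4, -2) = -2
n1.2.1 (Tomas): min(9, -3, -8, -9) = -9
n1.2.2 (Tomas): min(-8, 8, -1) = -8
n1.2 (Ravi): max(-9, -8) = -8
n1 (Tomas): min(-2, -8) = -8
n2.1.1 (Tomas): min(-8, 2) = -8
n2.1.2 (Tomas): min(3, 4) = 3
n2.1 (Ravi): max(-8, 3) = 3
n2.2.1 (Tomas): min(5, 0, -3) = -3
n2.2.2 (Tomas): min(0, 5, 6) = 0
n2.2 (Ravi): max(-3, 0) = 0
n2.3.1 (Tomas): min(-5, -3) = -5
n2.3.2 (Tomas): min(-9, -6) = -9
n2.3.3 (Tomas): min(4, 5) = 4
n2.3 (Ravi): max(-5, -9, 4) = 4
n2 (Tomas): min(3, 0, 4) = 0
n0 (Ravi): max(-8, 0) = 0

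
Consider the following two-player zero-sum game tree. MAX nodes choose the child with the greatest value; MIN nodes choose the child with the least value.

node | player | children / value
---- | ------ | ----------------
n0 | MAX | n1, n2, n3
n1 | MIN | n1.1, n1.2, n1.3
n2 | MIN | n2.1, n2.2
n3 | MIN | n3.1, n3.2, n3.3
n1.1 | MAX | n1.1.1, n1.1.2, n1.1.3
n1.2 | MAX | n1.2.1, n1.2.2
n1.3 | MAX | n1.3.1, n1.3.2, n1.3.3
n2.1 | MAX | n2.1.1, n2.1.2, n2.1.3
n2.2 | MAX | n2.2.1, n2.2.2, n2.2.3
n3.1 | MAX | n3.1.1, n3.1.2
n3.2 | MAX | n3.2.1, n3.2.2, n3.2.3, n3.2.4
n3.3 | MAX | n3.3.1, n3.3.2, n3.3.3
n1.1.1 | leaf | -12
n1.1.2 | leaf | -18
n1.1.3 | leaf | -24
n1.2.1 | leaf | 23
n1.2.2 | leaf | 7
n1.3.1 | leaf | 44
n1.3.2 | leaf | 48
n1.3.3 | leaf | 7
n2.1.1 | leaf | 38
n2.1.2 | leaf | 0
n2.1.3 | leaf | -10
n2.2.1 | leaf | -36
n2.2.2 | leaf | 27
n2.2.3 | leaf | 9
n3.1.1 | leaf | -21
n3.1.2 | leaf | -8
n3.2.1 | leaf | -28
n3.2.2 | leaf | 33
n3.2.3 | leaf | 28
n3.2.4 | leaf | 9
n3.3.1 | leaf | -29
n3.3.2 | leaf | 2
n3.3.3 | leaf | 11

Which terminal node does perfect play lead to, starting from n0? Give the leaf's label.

n2.2.2

n1.1 (MAX): max(-12, -18, -24) = -12
n1.2 (MAX): max(23, 7) = 23
n1.3 (MAX): max(44, 48, 7) = 48
n1 (MIN): min(-12, 23, 48) = -12
n2.1 (MAX): max(38, 0, -10) = 38
n2.2 (MAX): max(-36, 27, 9) = 27
n2 (MIN): min(38, 27) = 27
n3.1 (MAX): max(-21, -8) = -8
n3.2 (MAX): max(-28, 33, 28, 9) = 33
n3.3 (MAX): max(-29, 2, 11) = 11
n3 (MIN): min(-8, 33, 11) = -8
n0 (MAX): max(-12, 27, -8) = 27
At n0, MAX picks n2 (highest: 27).
At n2, MIN picks n2.2 (lowest: 27).
At n2.2, MAX picks n2.2.2 (highest: 27).
Terminal value 27.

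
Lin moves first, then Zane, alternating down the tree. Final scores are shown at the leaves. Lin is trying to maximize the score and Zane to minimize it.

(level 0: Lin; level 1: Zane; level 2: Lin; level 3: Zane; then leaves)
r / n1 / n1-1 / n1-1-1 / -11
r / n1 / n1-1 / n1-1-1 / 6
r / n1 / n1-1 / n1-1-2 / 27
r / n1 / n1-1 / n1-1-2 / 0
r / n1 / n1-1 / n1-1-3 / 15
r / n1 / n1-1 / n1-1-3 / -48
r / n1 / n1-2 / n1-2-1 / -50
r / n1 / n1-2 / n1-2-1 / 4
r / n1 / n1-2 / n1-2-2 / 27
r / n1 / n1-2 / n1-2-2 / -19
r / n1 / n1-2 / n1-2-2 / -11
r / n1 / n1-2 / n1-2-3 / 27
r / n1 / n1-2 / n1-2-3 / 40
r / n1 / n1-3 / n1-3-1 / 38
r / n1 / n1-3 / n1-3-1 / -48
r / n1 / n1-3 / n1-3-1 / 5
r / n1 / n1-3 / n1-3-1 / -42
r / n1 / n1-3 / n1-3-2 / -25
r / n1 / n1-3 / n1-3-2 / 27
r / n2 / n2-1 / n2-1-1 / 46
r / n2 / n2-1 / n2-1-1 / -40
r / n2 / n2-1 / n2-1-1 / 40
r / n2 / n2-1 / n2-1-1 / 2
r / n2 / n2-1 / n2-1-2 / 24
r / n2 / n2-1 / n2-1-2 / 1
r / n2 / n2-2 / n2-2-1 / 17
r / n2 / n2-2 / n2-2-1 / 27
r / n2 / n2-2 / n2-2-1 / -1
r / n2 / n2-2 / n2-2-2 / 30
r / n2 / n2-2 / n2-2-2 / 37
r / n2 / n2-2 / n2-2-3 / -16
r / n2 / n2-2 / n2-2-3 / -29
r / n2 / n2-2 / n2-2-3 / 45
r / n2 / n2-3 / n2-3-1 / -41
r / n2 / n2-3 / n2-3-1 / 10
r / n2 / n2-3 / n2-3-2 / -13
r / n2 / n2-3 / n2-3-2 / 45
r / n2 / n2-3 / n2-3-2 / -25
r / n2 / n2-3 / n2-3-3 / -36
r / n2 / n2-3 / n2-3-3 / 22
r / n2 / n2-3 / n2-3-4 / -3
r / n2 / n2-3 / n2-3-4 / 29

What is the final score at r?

n1-1-1 (Zane): min(-11, 6) = -11
n1-1-2 (Zane): min(27, 0) = 0
n1-1-3 (Zane): min(15, -48) = -48
n1-1 (Lin): max(-11, 0, -48) = 0
n1-2-1 (Zane): min(-50, 4) = -50
n1-2-2 (Zane): min(27, -19, -11) = -19
n1-2-3 (Zane): min(27, 40) = 27
n1-2 (Lin): max(-50, -19, 27) = 27
n1-3-1 (Zane): min(38, -48, 5, -42) = -48
n1-3-2 (Zane): min(-25, 27) = -25
n1-3 (Lin): max(-48, -25) = -25
n1 (Zane): min(0, 27, -25) = -25
n2-1-1 (Zane): min(46, -40, 40, 2) = -40
n2-1-2 (Zane): min(24, 1) = 1
n2-1 (Lin): max(-40, 1) = 1
n2-2-1 (Zane): min(17, 27, -1) = -1
n2-2-2 (Zane): min(30, 37) = 30
n2-2-3 (Zane): min(-16, -29, 45) = -29
n2-2 (Lin): max(-1, 30, -29) = 30
n2-3-1 (Zane): min(-41, 10) = -41
n2-3-2 (Zane): min(-13, 45, -25) = -25
n2-3-3 (Zane): min(-36, 22) = -36
n2-3-4 (Zane): min(-3, 29) = -3
n2-3 (Lin): max(-41, -25, -36, -3) = -3
n2 (Zane): min(1, 30, -3) = -3
r (Lin): max(-25, -3) = -3

-3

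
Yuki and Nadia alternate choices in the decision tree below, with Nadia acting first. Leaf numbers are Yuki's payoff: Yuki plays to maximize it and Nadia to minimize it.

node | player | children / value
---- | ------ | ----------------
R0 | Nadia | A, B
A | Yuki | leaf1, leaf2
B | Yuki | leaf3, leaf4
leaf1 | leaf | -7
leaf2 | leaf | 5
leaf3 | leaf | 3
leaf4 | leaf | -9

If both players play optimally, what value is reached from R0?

A (Yuki): max(-7, 5) = 5
B (Yuki): max(3, -9) = 3
R0 (Nadia): min(5, 3) = 3

3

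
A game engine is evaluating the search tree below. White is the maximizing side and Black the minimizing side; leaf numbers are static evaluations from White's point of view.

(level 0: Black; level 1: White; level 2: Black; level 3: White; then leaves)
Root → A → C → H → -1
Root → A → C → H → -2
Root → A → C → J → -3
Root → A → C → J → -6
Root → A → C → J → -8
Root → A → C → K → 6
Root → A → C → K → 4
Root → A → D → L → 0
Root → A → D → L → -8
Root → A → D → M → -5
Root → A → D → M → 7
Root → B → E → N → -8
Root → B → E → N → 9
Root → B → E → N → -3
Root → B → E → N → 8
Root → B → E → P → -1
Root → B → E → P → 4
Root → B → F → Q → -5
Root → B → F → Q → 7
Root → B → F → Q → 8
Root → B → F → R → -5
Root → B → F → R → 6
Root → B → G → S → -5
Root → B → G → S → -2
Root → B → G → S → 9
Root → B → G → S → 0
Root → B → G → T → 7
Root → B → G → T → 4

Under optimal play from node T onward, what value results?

7

T (White): max(7, 4) = 7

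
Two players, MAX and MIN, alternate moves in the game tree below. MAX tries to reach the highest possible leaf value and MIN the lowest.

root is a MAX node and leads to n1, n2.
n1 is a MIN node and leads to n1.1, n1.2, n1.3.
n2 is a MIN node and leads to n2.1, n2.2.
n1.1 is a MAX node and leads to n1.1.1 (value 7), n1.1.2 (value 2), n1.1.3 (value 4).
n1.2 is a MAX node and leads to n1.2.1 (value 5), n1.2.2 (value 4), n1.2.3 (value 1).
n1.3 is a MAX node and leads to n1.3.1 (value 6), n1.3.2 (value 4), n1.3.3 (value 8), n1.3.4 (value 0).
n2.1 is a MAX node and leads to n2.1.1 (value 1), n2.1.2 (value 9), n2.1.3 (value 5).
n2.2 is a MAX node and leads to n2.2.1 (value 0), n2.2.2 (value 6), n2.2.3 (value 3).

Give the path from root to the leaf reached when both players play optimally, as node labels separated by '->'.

root -> n2 -> n2.2 -> n2.2.2

n1.1 (MAX): max(7, 2, 4) = 7
n1.2 (MAX): max(5, 4, 1) = 5
n1.3 (MAX): max(6, 4, 8, 0) = 8
n1 (MIN): min(7, 5, 8) = 5
n2.1 (MAX): max(1, 9, 5) = 9
n2.2 (MAX): max(0, 6, 3) = 6
n2 (MIN): min(9, 6) = 6
root (MAX): max(5, 6) = 6
At root, MAX picks n2 (highest: 6).
At n2, MIN picks n2.2 (lowest: 6).
At n2.2, MAX picks n2.2.2 (highest: 6).
Terminal value 6.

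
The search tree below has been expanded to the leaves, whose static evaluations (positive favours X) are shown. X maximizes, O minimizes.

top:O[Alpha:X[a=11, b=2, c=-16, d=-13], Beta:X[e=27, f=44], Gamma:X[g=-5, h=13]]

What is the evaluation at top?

11

Alpha (X): max(11, 2, -16, -13) = 11
Beta (X): max(27, 44) = 44
Gamma (X): max(-5, 13) = 13
top (O): min(11, 44, 13) = 11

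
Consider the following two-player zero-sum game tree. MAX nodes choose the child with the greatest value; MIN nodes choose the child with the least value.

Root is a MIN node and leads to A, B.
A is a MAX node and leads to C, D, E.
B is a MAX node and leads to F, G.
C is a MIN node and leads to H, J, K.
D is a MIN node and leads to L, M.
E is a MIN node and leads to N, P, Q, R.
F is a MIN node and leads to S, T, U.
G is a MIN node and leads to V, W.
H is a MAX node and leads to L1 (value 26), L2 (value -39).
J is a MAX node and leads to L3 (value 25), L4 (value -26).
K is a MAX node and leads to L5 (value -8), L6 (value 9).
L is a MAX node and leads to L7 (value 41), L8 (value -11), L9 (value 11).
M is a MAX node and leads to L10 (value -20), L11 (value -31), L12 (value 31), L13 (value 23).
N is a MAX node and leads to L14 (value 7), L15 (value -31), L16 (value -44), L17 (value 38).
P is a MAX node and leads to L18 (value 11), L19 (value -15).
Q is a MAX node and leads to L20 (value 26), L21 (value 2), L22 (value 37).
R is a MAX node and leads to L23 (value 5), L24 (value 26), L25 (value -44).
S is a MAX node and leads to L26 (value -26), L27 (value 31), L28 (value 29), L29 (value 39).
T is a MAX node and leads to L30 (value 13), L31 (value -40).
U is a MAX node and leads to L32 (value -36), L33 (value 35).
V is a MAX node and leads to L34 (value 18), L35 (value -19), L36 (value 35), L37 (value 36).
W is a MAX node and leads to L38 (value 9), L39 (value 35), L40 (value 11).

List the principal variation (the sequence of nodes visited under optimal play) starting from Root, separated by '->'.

H (MAX): max(26, -39) = 26
J (MAX): max(25, -26) = 25
K (MAX): max(-8, 9) = 9
C (MIN): min(26, 25, 9) = 9
L (MAX): max(41, -11, 11) = 41
M (MAX): max(-20, -31, 31, 23) = 31
D (MIN): min(41, 31) = 31
N (MAX): max(7, -31, -44, 38) = 38
P (MAX): max(11, -15) = 11
Q (MAX): max(26, 2, 37) = 37
R (MAX): max(5, 26, -44) = 26
E (MIN): min(38, 11, 37, 26) = 11
A (MAX): max(9, 31, 11) = 31
S (MAX): max(-26, 31, 29, 39) = 39
T (MAX): max(13, -40) = 13
U (MAX): max(-36, 35) = 35
F (MIN): min(39, 13, 35) = 13
V (MAX): max(18, -19, 35, 36) = 36
W (MAX): max(9, 35, 11) = 35
G (MIN): min(36, 35) = 35
B (MAX): max(13, 35) = 35
Root (MIN): min(31, 35) = 31
At Root, MIN picks A (lowest: 31).
At A, MAX picks D (highest: 31).
At D, MIN picks M (lowest: 31).
At M, MAX picks L12 (highest: 31).
Terminal value 31.

Root -> A -> D -> M -> L12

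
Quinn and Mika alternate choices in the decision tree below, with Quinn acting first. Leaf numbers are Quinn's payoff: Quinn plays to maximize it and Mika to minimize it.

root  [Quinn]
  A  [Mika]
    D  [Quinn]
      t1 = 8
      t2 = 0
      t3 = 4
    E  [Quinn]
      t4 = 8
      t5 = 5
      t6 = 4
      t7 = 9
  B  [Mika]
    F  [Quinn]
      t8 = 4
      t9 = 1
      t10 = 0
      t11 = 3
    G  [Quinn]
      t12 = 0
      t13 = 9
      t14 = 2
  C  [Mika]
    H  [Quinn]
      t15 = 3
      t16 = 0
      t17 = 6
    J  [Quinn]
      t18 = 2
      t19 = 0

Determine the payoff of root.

8

D (Quinn): max(8, 0, 4) = 8
E (Quinn): max(8, 5, 4, 9) = 9
A (Mika): min(8, 9) = 8
F (Quinn): max(4, 1, 0, 3) = 4
G (Quinn): max(0, 9, 2) = 9
B (Mika): min(4, 9) = 4
H (Quinn): max(3, 0, 6) = 6
J (Quinn): max(2, 0) = 2
C (Mika): min(6, 2) = 2
root (Quinn): max(8, 4, 2) = 8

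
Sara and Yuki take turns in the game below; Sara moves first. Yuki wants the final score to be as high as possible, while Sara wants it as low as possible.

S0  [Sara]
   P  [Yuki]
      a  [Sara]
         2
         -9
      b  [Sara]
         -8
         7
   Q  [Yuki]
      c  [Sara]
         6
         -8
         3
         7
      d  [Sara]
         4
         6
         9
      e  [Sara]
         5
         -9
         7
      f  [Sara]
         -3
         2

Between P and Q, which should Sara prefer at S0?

P

a (Sara): min(2, -9) = -9
b (Sara): min(-8, 7) = -8
P (Yuki): max(-9, -8) = -8
c (Sara): min(6, -8, 3, 7) = -8
d (Sara): min(4, 6, 9) = 4
e (Sara): min(5, -9, 7) = -9
f (Sara): min(-3, 2) = -3
Q (Yuki): max(-8, 4, -9, -3) = 4
Sara prefers the lower value; P=-8, Q=4. P is better since -8 < 4.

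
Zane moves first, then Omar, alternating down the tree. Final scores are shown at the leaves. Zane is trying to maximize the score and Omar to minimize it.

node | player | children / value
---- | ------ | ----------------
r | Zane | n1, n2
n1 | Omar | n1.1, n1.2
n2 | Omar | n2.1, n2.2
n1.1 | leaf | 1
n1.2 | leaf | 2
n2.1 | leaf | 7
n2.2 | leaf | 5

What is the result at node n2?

5

n2 (Omar): min(7, 5) = 5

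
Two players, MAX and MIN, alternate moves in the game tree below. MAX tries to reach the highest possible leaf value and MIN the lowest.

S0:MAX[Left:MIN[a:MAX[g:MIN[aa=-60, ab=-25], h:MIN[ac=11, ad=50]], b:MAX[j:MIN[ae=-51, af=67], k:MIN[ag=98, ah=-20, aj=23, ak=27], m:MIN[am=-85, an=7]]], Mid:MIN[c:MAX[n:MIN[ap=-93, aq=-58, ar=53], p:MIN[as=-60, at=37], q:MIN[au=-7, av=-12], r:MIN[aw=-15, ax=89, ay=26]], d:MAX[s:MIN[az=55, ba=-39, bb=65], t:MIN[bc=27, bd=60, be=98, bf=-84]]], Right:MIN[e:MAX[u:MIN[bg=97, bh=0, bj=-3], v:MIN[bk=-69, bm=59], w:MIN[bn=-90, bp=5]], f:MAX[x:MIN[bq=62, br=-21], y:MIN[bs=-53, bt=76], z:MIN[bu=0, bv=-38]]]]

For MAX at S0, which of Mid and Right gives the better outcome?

Right

n (MIN): min(-93, -58, 53) = -93
p (MIN): min(-60, 37) = -60
q (MIN): min(-7, -12) = -12
r (MIN): min(-15, 89, 26) = -15
c (MAX): max(-93, -60, -12, -15) = -12
s (MIN): min(55, -39, 65) = -39
t (MIN): min(27, 60, 98, -84) = -84
d (MAX): max(-39, -84) = -39
Mid (MIN): min(-12, -39) = -39
u (MIN): min(97, 0, -3) = -3
v (MIN): min(-69, 59) = -69
w (MIN): min(-90, 5) = -90
e (MAX): max(-3, -69, -90) = -3
x (MIN): min(62, -21) = -21
y (MIN): min(-53, 76) = -53
z (MIN): min(0, -38) = -38
f (MAX): max(-21, -53, -38) = -21
Right (MIN): min(-3, -21) = -21
MAX prefers the higher value; Mid=-39, Right=-21. Right is better since -21 > -39.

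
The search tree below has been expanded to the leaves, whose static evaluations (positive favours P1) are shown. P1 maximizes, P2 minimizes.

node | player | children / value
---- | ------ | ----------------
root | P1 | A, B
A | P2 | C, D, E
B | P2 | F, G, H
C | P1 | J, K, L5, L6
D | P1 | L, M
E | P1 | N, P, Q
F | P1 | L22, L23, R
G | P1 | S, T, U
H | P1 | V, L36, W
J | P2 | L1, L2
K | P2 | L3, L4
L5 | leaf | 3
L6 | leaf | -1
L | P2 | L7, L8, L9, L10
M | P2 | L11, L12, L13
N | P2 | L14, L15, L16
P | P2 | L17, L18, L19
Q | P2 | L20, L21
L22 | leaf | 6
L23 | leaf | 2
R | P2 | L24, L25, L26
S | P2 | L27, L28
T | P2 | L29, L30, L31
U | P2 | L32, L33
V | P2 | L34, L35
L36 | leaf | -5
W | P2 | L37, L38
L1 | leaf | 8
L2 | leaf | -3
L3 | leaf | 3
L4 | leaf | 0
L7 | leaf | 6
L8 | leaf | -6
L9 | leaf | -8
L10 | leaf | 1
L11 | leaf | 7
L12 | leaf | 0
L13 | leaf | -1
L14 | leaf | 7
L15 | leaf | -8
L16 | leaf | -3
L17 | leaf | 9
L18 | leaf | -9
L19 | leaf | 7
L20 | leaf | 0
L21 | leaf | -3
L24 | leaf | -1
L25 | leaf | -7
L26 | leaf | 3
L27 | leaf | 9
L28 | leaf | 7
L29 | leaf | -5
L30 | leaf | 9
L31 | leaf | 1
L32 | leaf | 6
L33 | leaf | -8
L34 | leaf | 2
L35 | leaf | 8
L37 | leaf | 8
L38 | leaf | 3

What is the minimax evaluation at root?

J (P2): min(8, -3) = -3
K (P2): min(3, 0) = 0
C (P1): max(-3, 0, 3, -1) = 3
L (P2): min(6, -6, -8, 1) = -8
M (P2): min(7, 0, -1) = -1
D (P1): max(-8, -1) = -1
N (P2): min(7, -8, -3) = -8
P (P2): min(9, -9, 7) = -9
Q (P2): min(0, -3) = -3
E (P1): max(-8, -9, -3) = -3
A (P2): min(3, -1, -3) = -3
R (P2): min(-1, -7, 3) = -7
F (P1): max(6, 2, -7) = 6
S (P2): min(9, 7) = 7
T (P2): min(-5, 9, 1) = -5
U (P2): min(6, -8) = -8
G (P1): max(7, -5, -8) = 7
V (P2): min(2, 8) = 2
W (P2): min(8, 3) = 3
H (P1): max(2, -5, 3) = 3
B (P2): min(6, 7, 3) = 3
root (P1): max(-3, 3) = 3

3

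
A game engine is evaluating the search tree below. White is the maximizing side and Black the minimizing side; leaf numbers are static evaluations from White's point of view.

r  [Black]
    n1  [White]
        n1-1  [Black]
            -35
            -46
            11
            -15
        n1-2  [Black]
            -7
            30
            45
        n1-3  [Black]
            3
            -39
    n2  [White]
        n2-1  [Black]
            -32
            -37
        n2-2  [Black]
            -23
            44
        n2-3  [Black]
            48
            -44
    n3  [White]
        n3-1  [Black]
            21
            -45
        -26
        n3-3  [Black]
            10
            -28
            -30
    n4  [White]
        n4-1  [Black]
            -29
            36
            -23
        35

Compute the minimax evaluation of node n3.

-26

n3-1 (Black): min(21, -45) = -45
n3-3 (Black): min(10, -28, -30) = -30
n3 (White): max(-45, -26, -30) = -26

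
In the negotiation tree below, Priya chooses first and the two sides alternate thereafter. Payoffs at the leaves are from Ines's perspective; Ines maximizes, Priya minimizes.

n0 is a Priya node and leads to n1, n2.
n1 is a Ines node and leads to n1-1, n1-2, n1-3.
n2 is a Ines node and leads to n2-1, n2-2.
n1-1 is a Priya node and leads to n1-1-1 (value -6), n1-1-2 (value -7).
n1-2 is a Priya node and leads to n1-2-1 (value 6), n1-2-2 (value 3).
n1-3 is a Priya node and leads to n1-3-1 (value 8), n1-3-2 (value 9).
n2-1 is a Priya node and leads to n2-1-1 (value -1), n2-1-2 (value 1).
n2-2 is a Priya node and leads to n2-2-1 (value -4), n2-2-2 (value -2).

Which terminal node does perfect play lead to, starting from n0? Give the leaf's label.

n1-1 (Priya): min(-6, -7) = -7
n1-2 (Priya): min(6, 3) = 3
n1-3 (Priya): min(8, 9) = 8
n1 (Ines): max(-7, 3, 8) = 8
n2-1 (Priya): min(-1, 1) = -1
n2-2 (Priya): min(-4, -2) = -4
n2 (Ines): max(-1, -4) = -1
n0 (Priya): min(8, -1) = -1
At n0, Priya picks n2 (lowest: -1).
At n2, Ines picks n2-1 (highest: -1).
At n2-1, Priya picks n2-1-1 (lowest: -1).
Terminal value -1.

n2-1-1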